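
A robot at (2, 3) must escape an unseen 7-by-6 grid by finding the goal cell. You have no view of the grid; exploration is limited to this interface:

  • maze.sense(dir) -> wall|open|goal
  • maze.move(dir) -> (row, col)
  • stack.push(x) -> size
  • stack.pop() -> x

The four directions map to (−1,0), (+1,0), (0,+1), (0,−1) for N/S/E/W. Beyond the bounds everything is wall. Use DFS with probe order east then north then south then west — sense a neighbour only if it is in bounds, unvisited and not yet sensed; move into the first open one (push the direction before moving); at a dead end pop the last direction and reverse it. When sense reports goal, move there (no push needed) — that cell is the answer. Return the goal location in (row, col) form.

Step: maze.sense[dir='east']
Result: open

Step: stack.push[x='east']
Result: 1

Step: maze.move[dir='east']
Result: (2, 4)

Step: maze.sense[dir='east']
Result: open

Step: stack.push[x='east']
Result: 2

Step: maze.move[dir='east']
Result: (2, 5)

Step: maze.sense[dir='north']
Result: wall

Step: maze.sense[dir='south']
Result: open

Step: stack.push[x='south']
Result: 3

Step: maze.move[dir='south']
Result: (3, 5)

Step: maze.sense[dir='south']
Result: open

Step: stack.push[x='south']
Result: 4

Step: maze.move[dir='south']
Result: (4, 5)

Step: maze.sense[dir='south']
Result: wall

Step: maze.sense[dir='west']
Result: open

Step: stack.push[x='west']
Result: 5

Step: maze.move[dir='west']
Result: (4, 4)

Step: maze.sense[dir='north']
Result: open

Step: stack.push[x='north']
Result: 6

Step: maze.move[dir='north']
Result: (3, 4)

Step: maze.sense[dir='west']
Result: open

Step: stack.push[x='west']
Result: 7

Step: maze.move[dir='west']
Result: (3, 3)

Step: maze.sense[dir='south']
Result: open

Step: stack.push[x='south']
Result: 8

Step: maze.move[dir='south']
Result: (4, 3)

Step: maze.sense[dir='south']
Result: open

Step: stack.push[x='south']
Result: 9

Step: maze.move[dir='south']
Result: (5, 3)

Step: maze.sense[dir='east']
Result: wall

Step: maze.sense[dir='south']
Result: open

Step: stack.push[x='south']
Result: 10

Step: maze.move[dir='south']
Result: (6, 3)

Step: maze.sense[dir='east']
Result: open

Step: stack.push[x='east']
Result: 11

Step: maze.move[dir='east']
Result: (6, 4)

Step: maze.sense[dir='east']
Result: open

Step: stack.push[x='east']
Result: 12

Step: maze.move[dir='east']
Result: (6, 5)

Step: stack.pop[]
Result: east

Step: maze.move[dir='west']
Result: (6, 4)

Step: stack.pop[]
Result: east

Step: maze.move[dir='west']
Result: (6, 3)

Step: maze.sense[dir='west']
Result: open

Step: stack.push[x='west']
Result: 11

Step: maze.move[dir='west']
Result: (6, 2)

Step: maze.sense[dir='north']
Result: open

Step: stack.push[x='north']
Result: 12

Step: maze.move[dir='north']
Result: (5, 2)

Step: maze.sense[dir='north']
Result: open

Step: stack.push[x='north']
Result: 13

Step: maze.move[dir='north']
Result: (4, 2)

Step: maze.sense[dir='north']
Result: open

Step: stack.push[x='north']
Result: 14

Step: maze.move[dir='north']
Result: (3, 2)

Step: maze.sense[dir='north']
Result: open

Step: stack.push[x='north']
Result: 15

Step: maze.move[dir='north']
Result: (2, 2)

Step: maze.sense[dir='north']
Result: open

Step: stack.push[x='north']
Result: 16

Step: maze.move[dir='north']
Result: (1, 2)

Step: maze.sense[dir='east']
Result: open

Step: stack.push[x='east']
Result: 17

Step: maze.move[dir='east']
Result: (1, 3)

Step: maze.sense[dir='east']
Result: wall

Step: maze.sense[dir='north']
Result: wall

Step: stack.pop[]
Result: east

Step: maze.move[dir='west']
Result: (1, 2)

Step: maze.sense[dir='north']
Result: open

Step: stack.push[x='north']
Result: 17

Step: maze.move[dir='north']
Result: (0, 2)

Step: maze.sense[dir='west']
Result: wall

Step: stack.pop[]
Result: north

Step: maze.move[dir='south']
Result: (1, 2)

Step: maze.sense[dir='west']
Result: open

Step: stack.push[x='west']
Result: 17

Step: maze.move[dir='west']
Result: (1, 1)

Step: maze.sense[dir='south']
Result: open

Step: stack.push[x='south']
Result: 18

Step: maze.move[dir='south']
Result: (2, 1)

Step: maze.sense[dir='south']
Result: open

Step: stack.push[x='south']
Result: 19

Step: maze.move[dir='south']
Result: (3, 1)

Step: maze.sense[dir='south']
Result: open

Step: stack.push[x='south']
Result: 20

Step: maze.move[dir='south']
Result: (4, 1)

Step: maze.sense[dir='south']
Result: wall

Step: maze.sense[dir='west']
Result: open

Step: stack.push[x='west']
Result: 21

Step: maze.move[dir='west']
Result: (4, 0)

Step: maze.sense[dir='north']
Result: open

Step: stack.push[x='north']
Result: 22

Step: maze.move[dir='north']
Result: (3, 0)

Step: maze.sense[dir='north']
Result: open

Step: stack.push[x='north']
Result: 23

Step: maze.move[dir='north']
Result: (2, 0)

Step: maze.sense[dir='north']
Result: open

Step: stack.push[x='north']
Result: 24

Step: maze.move[dir='north']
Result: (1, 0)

Step: maze.sense[dir='north']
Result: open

Step: stack.push[x='north']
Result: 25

Step: maze.move[dir='north']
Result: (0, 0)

Step: stack.pop[]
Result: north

Step: maze.move[dir='south']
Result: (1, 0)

Step: stack.pop[]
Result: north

Step: maze.move[dir='south']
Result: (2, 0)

Step: stack.pop[]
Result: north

Step: maze.move[dir='south']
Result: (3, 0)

Step: stack.pop[]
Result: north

Step: maze.move[dir='south']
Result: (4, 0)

Step: maze.sense[dir='south']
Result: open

Step: stack.push[x='south']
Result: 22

Step: maze.move[dir='south']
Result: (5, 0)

Step: maze.sense[dir='south']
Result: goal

Step: maze.move[dir='south']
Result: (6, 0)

Answer: (6, 0)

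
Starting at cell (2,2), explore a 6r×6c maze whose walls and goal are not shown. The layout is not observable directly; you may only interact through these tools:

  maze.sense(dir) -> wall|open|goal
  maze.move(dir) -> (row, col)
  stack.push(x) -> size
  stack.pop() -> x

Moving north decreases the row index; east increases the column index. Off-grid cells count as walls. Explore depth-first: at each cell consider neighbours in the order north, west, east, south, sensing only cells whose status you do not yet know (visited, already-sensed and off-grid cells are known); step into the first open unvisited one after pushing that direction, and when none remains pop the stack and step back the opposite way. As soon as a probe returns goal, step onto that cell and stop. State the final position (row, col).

> maze.sense dir=north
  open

> stack.push x=north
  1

> maze.move dir=north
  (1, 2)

> maze.sense dir=north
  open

> stack.push x=north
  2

> maze.move dir=north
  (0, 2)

> maze.sense dir=west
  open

> stack.push x=west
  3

> maze.move dir=west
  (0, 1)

> maze.sense dir=west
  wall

> maze.sense dir=south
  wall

> stack.pop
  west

> maze.move dir=east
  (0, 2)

> maze.sense dir=east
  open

> stack.push x=east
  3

> maze.move dir=east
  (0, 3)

> maze.sense dir=east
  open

> stack.push x=east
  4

> maze.move dir=east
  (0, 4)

> maze.sense dir=east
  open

> stack.push x=east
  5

> maze.move dir=east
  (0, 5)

> maze.sense dir=south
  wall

> stack.pop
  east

> maze.move dir=west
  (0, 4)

> maze.sense dir=south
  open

> stack.push x=south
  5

> maze.move dir=south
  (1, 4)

> maze.sense dir=west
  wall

> maze.sense dir=south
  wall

> stack.pop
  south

> maze.move dir=north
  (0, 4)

> stack.pop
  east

> maze.move dir=west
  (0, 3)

> stack.pop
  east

> maze.move dir=west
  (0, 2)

> stack.pop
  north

> maze.move dir=south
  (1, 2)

> stack.pop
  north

> maze.move dir=south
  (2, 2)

> maze.sense dir=west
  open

> stack.push x=west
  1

> maze.move dir=west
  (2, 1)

> maze.sense dir=west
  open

> stack.push x=west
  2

> maze.move dir=west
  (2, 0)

> maze.sense dir=north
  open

> stack.push x=north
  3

> maze.move dir=north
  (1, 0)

> stack.pop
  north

> maze.move dir=south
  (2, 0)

> maze.sense dir=south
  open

> stack.push x=south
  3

> maze.move dir=south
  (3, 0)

> maze.sense dir=east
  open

> stack.push x=east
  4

> maze.move dir=east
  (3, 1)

> maze.sense dir=east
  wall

> maze.sense dir=south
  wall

> stack.pop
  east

> maze.move dir=west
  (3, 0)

> maze.sense dir=south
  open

> stack.push x=south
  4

> maze.move dir=south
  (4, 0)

> maze.sense dir=south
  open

> stack.push x=south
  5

> maze.move dir=south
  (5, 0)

> maze.sense dir=east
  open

> stack.push x=east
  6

> maze.move dir=east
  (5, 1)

> maze.sense dir=east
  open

> stack.push x=east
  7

> maze.move dir=east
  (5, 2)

> maze.sense dir=north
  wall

> maze.sense dir=east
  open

> stack.push x=east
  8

> maze.move dir=east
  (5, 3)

> maze.sense dir=north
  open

> stack.push x=north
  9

> maze.move dir=north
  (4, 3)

> maze.sense dir=north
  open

> stack.push x=north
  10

> maze.move dir=north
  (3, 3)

> maze.sense dir=north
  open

> stack.push x=north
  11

> maze.move dir=north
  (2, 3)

> stack.pop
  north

> maze.move dir=south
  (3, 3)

> maze.sense dir=east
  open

> stack.push x=east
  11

> maze.move dir=east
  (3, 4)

> maze.sense dir=east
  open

> stack.push x=east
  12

> maze.move dir=east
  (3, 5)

> maze.sense dir=north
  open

> stack.push x=north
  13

> maze.move dir=north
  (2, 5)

> stack.pop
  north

> maze.move dir=south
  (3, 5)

> maze.sense dir=south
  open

> stack.push x=south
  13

> maze.move dir=south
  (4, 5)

> maze.sense dir=west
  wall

> maze.sense dir=south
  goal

> maze.move dir=south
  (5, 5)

Answer: (5, 5)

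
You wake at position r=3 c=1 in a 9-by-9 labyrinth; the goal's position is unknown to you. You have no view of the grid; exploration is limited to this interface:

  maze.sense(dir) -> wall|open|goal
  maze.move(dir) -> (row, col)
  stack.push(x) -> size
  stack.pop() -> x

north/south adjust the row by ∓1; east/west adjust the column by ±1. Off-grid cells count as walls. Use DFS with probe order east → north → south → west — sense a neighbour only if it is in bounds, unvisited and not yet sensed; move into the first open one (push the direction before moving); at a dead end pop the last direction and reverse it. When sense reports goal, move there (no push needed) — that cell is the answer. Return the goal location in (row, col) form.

→ maze.sense(east)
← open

→ stack.push(east)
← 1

→ maze.move(east)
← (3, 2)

→ maze.sense(east)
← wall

→ maze.sense(north)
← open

→ stack.push(north)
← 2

→ maze.move(north)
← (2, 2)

→ maze.sense(east)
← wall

→ maze.sense(north)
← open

→ stack.push(north)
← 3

→ maze.move(north)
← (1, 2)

→ maze.sense(east)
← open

→ stack.push(east)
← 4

→ maze.move(east)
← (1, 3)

→ maze.sense(east)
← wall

→ maze.sense(north)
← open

→ stack.push(north)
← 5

→ maze.move(north)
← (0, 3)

→ maze.sense(east)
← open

→ stack.push(east)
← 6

→ maze.move(east)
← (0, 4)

→ maze.sense(east)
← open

→ stack.push(east)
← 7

→ maze.move(east)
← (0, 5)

→ maze.sense(east)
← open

→ stack.push(east)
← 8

→ maze.move(east)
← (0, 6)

→ maze.sense(east)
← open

→ stack.push(east)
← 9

→ maze.move(east)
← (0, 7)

→ maze.sense(east)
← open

→ stack.push(east)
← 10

→ maze.move(east)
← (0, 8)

→ maze.sense(south)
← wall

→ stack.pop()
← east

→ maze.move(west)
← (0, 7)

→ maze.sense(south)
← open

→ stack.push(south)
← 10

→ maze.move(south)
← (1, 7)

→ maze.sense(south)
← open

→ stack.push(south)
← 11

→ maze.move(south)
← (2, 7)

→ maze.sense(east)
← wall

→ maze.sense(south)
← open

→ stack.push(south)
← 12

→ maze.move(south)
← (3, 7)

→ maze.sense(east)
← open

→ stack.push(east)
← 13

→ maze.move(east)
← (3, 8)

→ maze.sense(south)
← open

→ stack.push(south)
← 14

→ maze.move(south)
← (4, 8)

→ maze.sense(south)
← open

→ stack.push(south)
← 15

→ maze.move(south)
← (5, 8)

→ maze.sense(south)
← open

→ stack.push(south)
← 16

→ maze.move(south)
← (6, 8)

→ maze.sense(south)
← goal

→ maze.move(south)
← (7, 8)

Answer: (7, 8)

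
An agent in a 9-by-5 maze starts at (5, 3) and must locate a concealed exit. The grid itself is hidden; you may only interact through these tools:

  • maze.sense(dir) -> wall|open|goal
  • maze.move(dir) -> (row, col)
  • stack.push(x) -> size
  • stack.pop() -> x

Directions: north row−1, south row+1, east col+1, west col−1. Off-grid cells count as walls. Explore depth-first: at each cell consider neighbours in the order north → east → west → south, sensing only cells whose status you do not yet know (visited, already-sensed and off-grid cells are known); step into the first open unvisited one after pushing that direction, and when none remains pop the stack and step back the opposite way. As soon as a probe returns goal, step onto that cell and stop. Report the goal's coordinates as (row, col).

Step: maze.sense[dir→north]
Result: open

Step: stack.push[x→north]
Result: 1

Step: maze.move[dir→north]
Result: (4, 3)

Step: maze.sense[dir→north]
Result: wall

Step: maze.sense[dir→east]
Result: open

Step: stack.push[x→east]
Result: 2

Step: maze.move[dir→east]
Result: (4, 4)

Step: maze.sense[dir→north]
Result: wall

Step: maze.sense[dir→south]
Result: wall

Step: stack.pop[]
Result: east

Step: maze.move[dir→west]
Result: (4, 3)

Step: maze.sense[dir→west]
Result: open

Step: stack.push[x→west]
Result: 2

Step: maze.move[dir→west]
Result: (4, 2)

Step: maze.sense[dir→north]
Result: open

Step: stack.push[x→north]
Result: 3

Step: maze.move[dir→north]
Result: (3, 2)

Step: maze.sense[dir→north]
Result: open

Step: stack.push[x→north]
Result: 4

Step: maze.move[dir→north]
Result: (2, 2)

Step: maze.sense[dir→north]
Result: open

Step: stack.push[x→north]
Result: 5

Step: maze.move[dir→north]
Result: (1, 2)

Step: maze.sense[dir→north]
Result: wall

Step: maze.sense[dir→east]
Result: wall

Step: maze.sense[dir→west]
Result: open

Step: stack.push[x→west]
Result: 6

Step: maze.move[dir→west]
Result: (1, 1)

Step: maze.sense[dir→north]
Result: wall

Step: maze.sense[dir→west]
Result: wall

Step: maze.sense[dir→south]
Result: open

Step: stack.push[x→south]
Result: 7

Step: maze.move[dir→south]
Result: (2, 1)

Step: maze.sense[dir→west]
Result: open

Step: stack.push[x→west]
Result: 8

Step: maze.move[dir→west]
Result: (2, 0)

Step: maze.sense[dir→south]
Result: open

Step: stack.push[x→south]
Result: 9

Step: maze.move[dir→south]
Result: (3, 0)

Step: maze.sense[dir→east]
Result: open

Step: stack.push[x→east]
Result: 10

Step: maze.move[dir→east]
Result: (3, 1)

Step: maze.sense[dir→south]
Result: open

Step: stack.push[x→south]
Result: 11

Step: maze.move[dir→south]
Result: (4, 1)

Step: maze.sense[dir→west]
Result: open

Step: stack.push[x→west]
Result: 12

Step: maze.move[dir→west]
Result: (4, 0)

Step: maze.sense[dir→south]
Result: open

Step: stack.push[x→south]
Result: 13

Step: maze.move[dir→south]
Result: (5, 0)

Step: maze.sense[dir→east]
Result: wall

Step: maze.sense[dir→south]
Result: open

Step: stack.push[x→south]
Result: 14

Step: maze.move[dir→south]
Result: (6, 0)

Step: maze.sense[dir→east]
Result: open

Step: stack.push[x→east]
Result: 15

Step: maze.move[dir→east]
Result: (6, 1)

Step: maze.sense[dir→east]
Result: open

Step: stack.push[x→east]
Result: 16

Step: maze.move[dir→east]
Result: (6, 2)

Step: maze.sense[dir→north]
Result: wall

Step: maze.sense[dir→east]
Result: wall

Step: maze.sense[dir→south]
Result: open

Step: stack.push[x→south]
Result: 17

Step: maze.move[dir→south]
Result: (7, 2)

Step: maze.sense[dir→east]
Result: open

Step: stack.push[x→east]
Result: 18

Step: maze.move[dir→east]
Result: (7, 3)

Step: maze.sense[dir→east]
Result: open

Step: stack.push[x→east]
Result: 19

Step: maze.move[dir→east]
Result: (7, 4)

Step: maze.sense[dir→north]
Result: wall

Step: maze.sense[dir→south]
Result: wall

Step: stack.pop[]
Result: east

Step: maze.move[dir→west]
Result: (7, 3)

Step: maze.sense[dir→south]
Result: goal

Step: maze.move[dir→south]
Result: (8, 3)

Answer: (8, 3)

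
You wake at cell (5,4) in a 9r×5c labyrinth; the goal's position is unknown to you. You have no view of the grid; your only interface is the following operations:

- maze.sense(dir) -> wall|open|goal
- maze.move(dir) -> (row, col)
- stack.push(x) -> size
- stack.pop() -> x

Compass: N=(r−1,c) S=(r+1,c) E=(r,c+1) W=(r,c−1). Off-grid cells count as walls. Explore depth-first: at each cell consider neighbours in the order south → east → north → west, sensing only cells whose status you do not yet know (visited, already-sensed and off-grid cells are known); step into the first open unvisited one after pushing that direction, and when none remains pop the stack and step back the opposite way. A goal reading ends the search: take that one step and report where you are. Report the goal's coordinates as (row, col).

·→ maze.sense(dir='south')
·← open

·→ stack.push(x='south')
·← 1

·→ maze.move(dir='south')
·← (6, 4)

·→ maze.sense(dir='south')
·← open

·→ stack.push(x='south')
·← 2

·→ maze.move(dir='south')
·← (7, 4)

·→ maze.sense(dir='south')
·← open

·→ stack.push(x='south')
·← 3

·→ maze.move(dir='south')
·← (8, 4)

·→ maze.sense(dir='west')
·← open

·→ stack.push(x='west')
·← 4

·→ maze.move(dir='west')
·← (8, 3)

·→ maze.sense(dir='north')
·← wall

·→ maze.sense(dir='west')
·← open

·→ stack.push(x='west')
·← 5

·→ maze.move(dir='west')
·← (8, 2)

·→ maze.sense(dir='north')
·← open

·→ stack.push(x='north')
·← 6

·→ maze.move(dir='north')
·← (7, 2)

·→ maze.sense(dir='north')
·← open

·→ stack.push(x='north')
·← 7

·→ maze.move(dir='north')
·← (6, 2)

·→ maze.sense(dir='east')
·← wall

·→ maze.sense(dir='north')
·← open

·→ stack.push(x='north')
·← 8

·→ maze.move(dir='north')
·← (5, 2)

·→ maze.sense(dir='east')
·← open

·→ stack.push(x='east')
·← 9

·→ maze.move(dir='east')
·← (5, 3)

·→ maze.sense(dir='north')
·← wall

·→ stack.pop()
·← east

·→ maze.move(dir='west')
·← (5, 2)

·→ maze.sense(dir='north')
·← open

·→ stack.push(x='north')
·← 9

·→ maze.move(dir='north')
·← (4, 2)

·→ maze.sense(dir='north')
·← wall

·→ maze.sense(dir='west')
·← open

·→ stack.push(x='west')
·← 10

·→ maze.move(dir='west')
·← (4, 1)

·→ maze.sense(dir='south')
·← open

·→ stack.push(x='south')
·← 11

·→ maze.move(dir='south')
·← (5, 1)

·→ maze.sense(dir='south')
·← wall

·→ maze.sense(dir='west')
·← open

·→ stack.push(x='west')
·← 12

·→ maze.move(dir='west')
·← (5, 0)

·→ maze.sense(dir='south')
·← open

·→ stack.push(x='south')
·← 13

·→ maze.move(dir='south')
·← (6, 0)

·→ maze.sense(dir='south')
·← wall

·→ stack.pop()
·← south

·→ maze.move(dir='north')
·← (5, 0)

·→ maze.sense(dir='north')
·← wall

·→ stack.pop()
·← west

·→ maze.move(dir='east')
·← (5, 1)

·→ stack.pop()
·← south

·→ maze.move(dir='north')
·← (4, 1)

·→ maze.sense(dir='north')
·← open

·→ stack.push(x='north')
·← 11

·→ maze.move(dir='north')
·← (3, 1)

·→ maze.sense(dir='north')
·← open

·→ stack.push(x='north')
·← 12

·→ maze.move(dir='north')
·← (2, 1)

·→ maze.sense(dir='east')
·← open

·→ stack.push(x='east')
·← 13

·→ maze.move(dir='east')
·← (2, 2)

·→ maze.sense(dir='east')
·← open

·→ stack.push(x='east')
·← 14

·→ maze.move(dir='east')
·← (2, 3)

·→ maze.sense(dir='south')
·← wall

·→ maze.sense(dir='east')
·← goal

·→ maze.move(dir='east')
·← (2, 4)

Answer: (2, 4)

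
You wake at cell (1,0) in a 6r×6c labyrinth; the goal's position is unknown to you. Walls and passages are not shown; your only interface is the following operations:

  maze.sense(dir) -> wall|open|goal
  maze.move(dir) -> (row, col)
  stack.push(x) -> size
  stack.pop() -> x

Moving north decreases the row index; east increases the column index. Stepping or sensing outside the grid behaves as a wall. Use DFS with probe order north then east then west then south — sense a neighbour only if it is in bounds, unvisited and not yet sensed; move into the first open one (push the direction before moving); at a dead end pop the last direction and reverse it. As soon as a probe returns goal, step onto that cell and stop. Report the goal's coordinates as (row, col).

I try sense passing dir: north, → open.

Then push passing x: north, and observe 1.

Invoking move passing dir: north, — result: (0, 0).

Calling sense passing dir: east, : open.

I invoke push passing x: east, and get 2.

Then move passing dir: east, → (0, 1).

I call sense passing dir: east, → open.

I try push passing x: east, → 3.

Now I run move passing dir: east, — result: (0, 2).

Invoking sense passing dir: east, and see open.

Next I call push passing x: east, → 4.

I run move passing dir: east, and observe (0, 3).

Calling sense passing dir: east, giving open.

I call push passing x: east, and see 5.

Next I call move passing dir: east, which returns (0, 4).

I try sense passing dir: east, and get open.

Then push passing x: east, — result: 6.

Next I call move passing dir: east, → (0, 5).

Invoking sense passing dir: south, : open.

Using push passing x: south, : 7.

I call move passing dir: south, and see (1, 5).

I try sense passing dir: west, : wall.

I run sense passing dir: south, and see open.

Invoking push passing x: south, yielding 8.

Invoking move passing dir: south, : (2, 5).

Invoking sense passing dir: west, yielding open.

Now I run push passing x: west, and see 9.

I try move passing dir: west, → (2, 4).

Using sense passing dir: west, yielding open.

Now I run push passing x: west, giving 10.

I use move passing dir: west, : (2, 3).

Using sense passing dir: north, yielding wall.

Then sense passing dir: west, which returns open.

Next I call push passing x: west, and observe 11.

Next I call move passing dir: west, and get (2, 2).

I call sense passing dir: north, and observe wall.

I use sense passing dir: west, which returns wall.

Next I call sense passing dir: south, yielding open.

I try push passing x: south, and observe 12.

I try move passing dir: south, giving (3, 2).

Using sense passing dir: east, — result: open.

Calling push passing x: east, — result: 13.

I run move passing dir: east, and observe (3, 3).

Calling sense passing dir: east, — result: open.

I run push passing x: east, which returns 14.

Then move passing dir: east, — result: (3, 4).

Next I call sense passing dir: east, and get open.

I try push passing x: east, giving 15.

Calling move passing dir: east, and observe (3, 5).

I call sense passing dir: south, giving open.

I call push passing x: south, → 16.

Calling move passing dir: south, → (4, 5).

I try sense passing dir: west, yielding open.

I invoke push passing x: west, — result: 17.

I call move passing dir: west, — result: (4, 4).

I try sense passing dir: west, : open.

Invoking push passing x: west, — result: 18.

I invoke move passing dir: west, → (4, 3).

Next I call sense passing dir: west, and get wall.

I invoke sense passing dir: south, → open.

Invoking push passing x: south, yielding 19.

Using move passing dir: south, → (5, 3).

I try sense passing dir: east, giving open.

I run push passing x: east, and see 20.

I invoke move passing dir: east, → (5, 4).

Next I call sense passing dir: east, → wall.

I run pop(), yielding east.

I call move passing dir: west, and observe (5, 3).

Next I call sense passing dir: west, yielding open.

Then push passing x: west, and observe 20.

I use move passing dir: west, yielding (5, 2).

I call sense passing dir: west, giving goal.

I try move passing dir: west, yielding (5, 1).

Answer: (5, 1)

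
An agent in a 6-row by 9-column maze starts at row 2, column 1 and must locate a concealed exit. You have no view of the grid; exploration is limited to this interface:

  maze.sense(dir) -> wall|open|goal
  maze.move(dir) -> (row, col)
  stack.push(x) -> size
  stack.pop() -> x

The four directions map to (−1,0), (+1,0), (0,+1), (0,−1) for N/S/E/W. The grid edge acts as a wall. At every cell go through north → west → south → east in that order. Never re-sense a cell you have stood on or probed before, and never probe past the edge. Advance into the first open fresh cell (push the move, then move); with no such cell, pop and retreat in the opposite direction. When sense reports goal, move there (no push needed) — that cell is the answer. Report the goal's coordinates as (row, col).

% maze.sense dir→north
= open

% stack.push x→north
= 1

% maze.move dir→north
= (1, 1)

% maze.sense dir→north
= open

% stack.push x→north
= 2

% maze.move dir→north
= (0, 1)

% maze.sense dir→west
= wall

% maze.sense dir→east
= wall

% stack.pop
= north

% maze.move dir→south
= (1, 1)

% maze.sense dir→west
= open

% stack.push x→west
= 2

% maze.move dir→west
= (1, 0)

% maze.sense dir→south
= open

% stack.push x→south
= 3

% maze.move dir→south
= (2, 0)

% maze.sense dir→south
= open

% stack.push x→south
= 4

% maze.move dir→south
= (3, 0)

% maze.sense dir→south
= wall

% maze.sense dir→east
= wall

% stack.pop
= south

% maze.move dir→north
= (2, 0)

% stack.pop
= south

% maze.move dir→north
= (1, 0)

% stack.pop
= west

% maze.move dir→east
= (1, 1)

% maze.sense dir→east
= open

% stack.push x→east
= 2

% maze.move dir→east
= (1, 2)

% maze.sense dir→south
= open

% stack.push x→south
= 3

% maze.move dir→south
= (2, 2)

% maze.sense dir→south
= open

% stack.push x→south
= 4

% maze.move dir→south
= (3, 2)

% maze.sense dir→south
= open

% stack.push x→south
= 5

% maze.move dir→south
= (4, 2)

% maze.sense dir→west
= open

% stack.push x→west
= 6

% maze.move dir→west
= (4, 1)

% maze.sense dir→south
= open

% stack.push x→south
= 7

% maze.move dir→south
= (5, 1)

% maze.sense dir→west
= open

% stack.push x→west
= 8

% maze.move dir→west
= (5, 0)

% stack.pop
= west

% maze.move dir→east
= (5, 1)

% maze.sense dir→east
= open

% stack.push x→east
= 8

% maze.move dir→east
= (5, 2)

% maze.sense dir→east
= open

% stack.push x→east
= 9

% maze.move dir→east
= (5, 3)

% maze.sense dir→north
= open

% stack.push x→north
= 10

% maze.move dir→north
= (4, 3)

% maze.sense dir→north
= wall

% maze.sense dir→east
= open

% stack.push x→east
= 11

% maze.move dir→east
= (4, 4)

% maze.sense dir→north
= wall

% maze.sense dir→south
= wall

% maze.sense dir→east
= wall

% stack.pop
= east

% maze.move dir→west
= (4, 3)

% stack.pop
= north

% maze.move dir→south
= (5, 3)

% stack.pop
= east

% maze.move dir→west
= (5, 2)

% stack.pop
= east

% maze.move dir→west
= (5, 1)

% stack.pop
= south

% maze.move dir→north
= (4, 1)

% stack.pop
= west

% maze.move dir→east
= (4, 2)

% stack.pop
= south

% maze.move dir→north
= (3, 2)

% stack.pop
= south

% maze.move dir→north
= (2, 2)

% maze.sense dir→east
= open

% stack.push x→east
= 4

% maze.move dir→east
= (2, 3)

% maze.sense dir→north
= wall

% maze.sense dir→east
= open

% stack.push x→east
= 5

% maze.move dir→east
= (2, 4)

% maze.sense dir→north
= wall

% maze.sense dir→east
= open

% stack.push x→east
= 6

% maze.move dir→east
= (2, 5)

% maze.sense dir→north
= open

% stack.push x→north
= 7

% maze.move dir→north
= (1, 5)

% maze.sense dir→north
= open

% stack.push x→north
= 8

% maze.move dir→north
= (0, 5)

% maze.sense dir→west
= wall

% maze.sense dir→east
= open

% stack.push x→east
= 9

% maze.move dir→east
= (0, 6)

% maze.sense dir→south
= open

% stack.push x→south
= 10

% maze.move dir→south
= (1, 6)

% maze.sense dir→south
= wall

% maze.sense dir→east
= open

% stack.push x→east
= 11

% maze.move dir→east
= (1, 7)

% maze.sense dir→north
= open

% stack.push x→north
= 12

% maze.move dir→north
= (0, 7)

% maze.sense dir→east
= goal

% maze.move dir→east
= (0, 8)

Answer: (0, 8)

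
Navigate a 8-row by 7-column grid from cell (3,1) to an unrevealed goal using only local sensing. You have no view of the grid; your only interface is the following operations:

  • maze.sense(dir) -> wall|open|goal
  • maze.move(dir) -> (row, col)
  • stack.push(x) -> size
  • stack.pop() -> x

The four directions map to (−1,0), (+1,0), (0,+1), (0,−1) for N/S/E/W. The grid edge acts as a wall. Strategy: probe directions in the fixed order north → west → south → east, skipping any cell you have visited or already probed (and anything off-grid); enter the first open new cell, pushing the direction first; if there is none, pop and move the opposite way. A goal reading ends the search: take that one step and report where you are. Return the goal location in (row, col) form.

>> maze.sense(dir→north)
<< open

>> stack.push(x→north)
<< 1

>> maze.move(dir→north)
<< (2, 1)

>> maze.sense(dir→north)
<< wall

>> maze.sense(dir→west)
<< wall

>> maze.sense(dir→east)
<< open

>> stack.push(x→east)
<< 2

>> maze.move(dir→east)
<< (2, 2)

>> maze.sense(dir→north)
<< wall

>> maze.sense(dir→south)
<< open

>> stack.push(x→south)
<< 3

>> maze.move(dir→south)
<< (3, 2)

>> maze.sense(dir→south)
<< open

>> stack.push(x→south)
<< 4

>> maze.move(dir→south)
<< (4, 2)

>> maze.sense(dir→west)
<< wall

>> maze.sense(dir→south)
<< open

>> stack.push(x→south)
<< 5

>> maze.move(dir→south)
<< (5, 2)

>> maze.sense(dir→west)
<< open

>> stack.push(x→west)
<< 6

>> maze.move(dir→west)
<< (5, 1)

>> maze.sense(dir→west)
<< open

>> stack.push(x→west)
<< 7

>> maze.move(dir→west)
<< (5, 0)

>> maze.sense(dir→north)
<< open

>> stack.push(x→north)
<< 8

>> maze.move(dir→north)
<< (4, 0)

>> maze.sense(dir→north)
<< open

>> stack.push(x→north)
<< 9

>> maze.move(dir→north)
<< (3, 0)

>> stack.pop()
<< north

>> maze.move(dir→south)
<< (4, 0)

>> stack.pop()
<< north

>> maze.move(dir→south)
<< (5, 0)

>> maze.sense(dir→south)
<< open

>> stack.push(x→south)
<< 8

>> maze.move(dir→south)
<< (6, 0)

>> maze.sense(dir→south)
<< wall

>> maze.sense(dir→east)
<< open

>> stack.push(x→east)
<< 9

>> maze.move(dir→east)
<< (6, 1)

>> maze.sense(dir→south)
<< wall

>> maze.sense(dir→east)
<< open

>> stack.push(x→east)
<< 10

>> maze.move(dir→east)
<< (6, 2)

>> maze.sense(dir→south)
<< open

>> stack.push(x→south)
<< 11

>> maze.move(dir→south)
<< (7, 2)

>> maze.sense(dir→east)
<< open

>> stack.push(x→east)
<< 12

>> maze.move(dir→east)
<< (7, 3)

>> maze.sense(dir→north)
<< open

>> stack.push(x→north)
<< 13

>> maze.move(dir→north)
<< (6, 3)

>> maze.sense(dir→north)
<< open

>> stack.push(x→north)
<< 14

>> maze.move(dir→north)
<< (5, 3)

>> maze.sense(dir→north)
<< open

>> stack.push(x→north)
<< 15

>> maze.move(dir→north)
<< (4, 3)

>> maze.sense(dir→north)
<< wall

>> maze.sense(dir→east)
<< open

>> stack.push(x→east)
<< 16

>> maze.move(dir→east)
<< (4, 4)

>> maze.sense(dir→north)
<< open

>> stack.push(x→north)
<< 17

>> maze.move(dir→north)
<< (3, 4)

>> maze.sense(dir→north)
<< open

>> stack.push(x→north)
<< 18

>> maze.move(dir→north)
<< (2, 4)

>> maze.sense(dir→north)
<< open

>> stack.push(x→north)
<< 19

>> maze.move(dir→north)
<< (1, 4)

>> maze.sense(dir→north)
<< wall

>> maze.sense(dir→west)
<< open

>> stack.push(x→west)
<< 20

>> maze.move(dir→west)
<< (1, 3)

>> maze.sense(dir→north)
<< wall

>> maze.sense(dir→south)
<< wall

>> stack.pop()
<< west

>> maze.move(dir→east)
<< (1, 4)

>> maze.sense(dir→east)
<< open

>> stack.push(x→east)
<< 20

>> maze.move(dir→east)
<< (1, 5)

>> maze.sense(dir→north)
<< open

>> stack.push(x→north)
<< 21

>> maze.move(dir→north)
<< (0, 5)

>> maze.sense(dir→east)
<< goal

>> maze.move(dir→east)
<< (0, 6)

Answer: (0, 6)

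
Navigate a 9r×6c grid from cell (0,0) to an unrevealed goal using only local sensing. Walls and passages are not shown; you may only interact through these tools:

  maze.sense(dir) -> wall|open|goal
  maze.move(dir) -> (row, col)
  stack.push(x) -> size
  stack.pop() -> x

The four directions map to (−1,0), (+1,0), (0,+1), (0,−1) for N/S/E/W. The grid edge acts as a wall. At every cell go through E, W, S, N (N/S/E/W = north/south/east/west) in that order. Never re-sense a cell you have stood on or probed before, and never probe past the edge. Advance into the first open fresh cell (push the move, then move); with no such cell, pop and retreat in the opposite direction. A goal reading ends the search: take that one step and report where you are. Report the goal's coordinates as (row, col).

I call maze.sense(dir→east), yielding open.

Then stack.push(x→east), : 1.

I call maze.move(dir→east), → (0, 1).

I call maze.sense(dir→east), which returns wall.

Next I call maze.sense(dir→south), → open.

I call stack.push(x→south), giving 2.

I run maze.move(dir→south), and get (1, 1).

I use maze.sense(dir→east), : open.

Calling stack.push(x→east), which returns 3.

I run maze.move(dir→east), yielding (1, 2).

Calling maze.sense(dir→east), and see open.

I call stack.push(x→east), — result: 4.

I call maze.move(dir→east), : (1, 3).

Calling maze.sense(dir→east), yielding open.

I call stack.push(x→east), which returns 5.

I try maze.move(dir→east), and observe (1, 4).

I invoke maze.sense(dir→east), which returns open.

I invoke stack.push(x→east), : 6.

I try maze.move(dir→east), and observe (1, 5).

I call maze.sense(dir→south), and get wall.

Calling maze.sense(dir→north), which returns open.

I try stack.push(x→north), yielding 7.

I use maze.move(dir→north), and see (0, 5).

Now I run maze.sense(dir→west), → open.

Calling stack.push(x→west), and observe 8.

I run maze.move(dir→west), and see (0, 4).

Using maze.sense(dir→west), → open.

I invoke stack.push(x→west), yielding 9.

Calling maze.move(dir→west), and get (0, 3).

Using stack.pop(), yielding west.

Then maze.move(dir→east), which returns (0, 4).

Next I call stack.pop(), and get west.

I invoke maze.move(dir→east), and get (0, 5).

Using stack.pop, which returns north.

I call maze.move(dir→south), giving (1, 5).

Calling stack.pop, giving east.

I try maze.move(dir→west), and observe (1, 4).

I invoke maze.sense(dir→south), which returns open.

Then stack.push(x→south), : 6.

Invoking maze.move(dir→south), : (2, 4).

Now I run maze.sense(dir→west), yielding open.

I run stack.push(x→west), and get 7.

Then maze.move(dir→west), which returns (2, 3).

I call maze.sense(dir→west), : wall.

Using maze.sense(dir→south), and observe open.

Invoking stack.push(x→south), and observe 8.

Invoking maze.move(dir→south), yielding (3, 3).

I try maze.sense(dir→east), and get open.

I run stack.push(x→east), and get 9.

I call maze.move(dir→east), — result: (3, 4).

Now I run maze.sense(dir→east), and see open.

Next I call stack.push(x→east), and see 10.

I invoke maze.move(dir→east), and see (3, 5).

Using maze.sense(dir→south), → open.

Now I run stack.push(x→south), which returns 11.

Invoking maze.move(dir→south), yielding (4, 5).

Using maze.sense(dir→west), and get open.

I call stack.push(x→west), which returns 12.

Then maze.move(dir→west), giving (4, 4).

Now I run maze.sense(dir→west), and get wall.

I try maze.sense(dir→south), and get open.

I invoke stack.push(x→south), : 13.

I run maze.move(dir→south), and get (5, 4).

I use maze.sense(dir→east), yielding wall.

Invoking maze.sense(dir→west), — result: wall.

Invoking maze.sense(dir→south), giving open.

Then stack.push(x→south), : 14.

I invoke maze.move(dir→south), : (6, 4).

I run maze.sense(dir→east), and observe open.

I call stack.push(x→east), giving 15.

I use maze.move(dir→east), and see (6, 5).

Now I run maze.sense(dir→south), : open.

Then stack.push(x→south), which returns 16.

I use maze.move(dir→south), and see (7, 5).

Invoking maze.sense(dir→west), and get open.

Then stack.push(x→west), and see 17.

I run maze.move(dir→west), — result: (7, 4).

Invoking maze.sense(dir→west), which returns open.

I invoke stack.push(x→west), yielding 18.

Then maze.move(dir→west), yielding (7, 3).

Then maze.sense(dir→west), and see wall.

I call maze.sense(dir→south), yielding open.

Next I call stack.push(x→south), yielding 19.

Next I call maze.move(dir→south), and get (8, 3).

I call maze.sense(dir→east), and get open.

Next I call stack.push(x→east), yielding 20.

I invoke maze.move(dir→east), and observe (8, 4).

Invoking maze.sense(dir→east), and get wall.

I try stack.pop, and observe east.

Then maze.move(dir→west), yielding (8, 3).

Now I run maze.sense(dir→west), and get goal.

Then maze.move(dir→west), giving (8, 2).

Answer: (8, 2)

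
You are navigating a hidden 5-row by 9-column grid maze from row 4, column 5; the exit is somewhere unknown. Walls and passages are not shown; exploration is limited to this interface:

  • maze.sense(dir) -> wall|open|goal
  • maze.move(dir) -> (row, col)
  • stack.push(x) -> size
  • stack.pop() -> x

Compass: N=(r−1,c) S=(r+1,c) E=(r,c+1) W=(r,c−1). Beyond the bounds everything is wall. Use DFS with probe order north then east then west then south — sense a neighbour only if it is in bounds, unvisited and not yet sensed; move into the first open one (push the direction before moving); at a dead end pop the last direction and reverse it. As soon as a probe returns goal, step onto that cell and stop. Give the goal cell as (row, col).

;; maze.sense(dir→north) : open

;; stack.push(x→north) : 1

;; maze.move(dir→north) : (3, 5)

;; maze.sense(dir→north) : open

;; stack.push(x→north) : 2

;; maze.move(dir→north) : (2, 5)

;; maze.sense(dir→north) : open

;; stack.push(x→north) : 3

;; maze.move(dir→north) : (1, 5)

;; maze.sense(dir→north) : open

;; stack.push(x→north) : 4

;; maze.move(dir→north) : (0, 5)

;; maze.sense(dir→east) : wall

;; maze.sense(dir→west) : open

;; stack.push(x→west) : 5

;; maze.move(dir→west) : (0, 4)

;; maze.sense(dir→west) : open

;; stack.push(x→west) : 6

;; maze.move(dir→west) : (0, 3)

;; maze.sense(dir→west) : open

;; stack.push(x→west) : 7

;; maze.move(dir→west) : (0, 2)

;; maze.sense(dir→west) : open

;; stack.push(x→west) : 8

;; maze.move(dir→west) : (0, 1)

;; maze.sense(dir→west) : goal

;; maze.move(dir→west) : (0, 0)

Answer: (0, 0)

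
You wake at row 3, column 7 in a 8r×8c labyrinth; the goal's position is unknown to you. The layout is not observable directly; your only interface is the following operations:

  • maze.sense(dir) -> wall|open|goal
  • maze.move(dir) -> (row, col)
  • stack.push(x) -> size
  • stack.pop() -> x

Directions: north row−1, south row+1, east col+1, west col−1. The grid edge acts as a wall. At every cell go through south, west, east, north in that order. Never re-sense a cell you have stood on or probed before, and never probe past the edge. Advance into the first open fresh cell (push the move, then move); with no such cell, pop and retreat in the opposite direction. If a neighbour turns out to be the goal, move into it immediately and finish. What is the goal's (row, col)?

;; 1. maze.sense(dir: south) => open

;; 2. stack.push(x: south) => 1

;; 3. maze.move(dir: south) => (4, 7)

;; 4. maze.sense(dir: south) => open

;; 5. stack.push(x: south) => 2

;; 6. maze.move(dir: south) => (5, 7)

;; 7. maze.sense(dir: south) => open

;; 8. stack.push(x: south) => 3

;; 9. maze.move(dir: south) => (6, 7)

;; 10. maze.sense(dir: south) => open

;; 11. stack.push(x: south) => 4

;; 12. maze.move(dir: south) => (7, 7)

;; 13. maze.sense(dir: west) => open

;; 14. stack.push(x: west) => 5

;; 15. maze.move(dir: west) => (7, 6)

;; 16. maze.sense(dir: west) => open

;; 17. stack.push(x: west) => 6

;; 18. maze.move(dir: west) => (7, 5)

;; 19. maze.sense(dir: west) => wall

;; 20. maze.sense(dir: north) => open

;; 21. stack.push(x: north) => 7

;; 22. maze.move(dir: north) => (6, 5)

;; 23. maze.sense(dir: west) => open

;; 24. stack.push(x: west) => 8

;; 25. maze.move(dir: west) => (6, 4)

;; 26. maze.sense(dir: west) => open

;; 27. stack.push(x: west) => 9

;; 28. maze.move(dir: west) => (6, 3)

;; 29. maze.sense(dir: south) => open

;; 30. stack.push(x: south) => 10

;; 31. maze.move(dir: south) => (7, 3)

;; 32. maze.sense(dir: west) => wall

;; 33. stack.pop() => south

;; 34. maze.move(dir: north) => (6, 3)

;; 35. maze.sense(dir: west) => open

;; 36. stack.push(x: west) => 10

;; 37. maze.move(dir: west) => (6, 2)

;; 38. maze.sense(dir: west) => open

;; 39. stack.push(x: west) => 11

;; 40. maze.move(dir: west) => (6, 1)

;; 41. maze.sense(dir: south) => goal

;; 42. maze.move(dir: south) => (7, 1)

Answer: (7, 1)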